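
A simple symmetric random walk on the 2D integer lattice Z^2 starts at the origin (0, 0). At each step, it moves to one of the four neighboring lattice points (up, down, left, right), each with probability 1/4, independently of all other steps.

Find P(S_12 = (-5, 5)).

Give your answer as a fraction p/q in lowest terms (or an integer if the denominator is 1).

Let h be the number of horizontal steps (so 12-h are vertical). To end at (-5,5) need (h-5)/2 right-steps and ((12-h)+5)/2 up-steps.
Sum over h with 5 ≤ h ≤ 7, h ≡ 1 (mod 2), 12-h ≡ 1 (mod 2):
h=5: C(12,5)·C(5,0)·C(7,6) = 792·1·7 = 5544
h=7: C(12,7)·C(7,1)·C(5,5) = 792·7·1 = 5544
Total favorable: 11088
Total paths: 4^12 = 16777216
P = 11088/16777216 = 693/1048576

Answer: 693/1048576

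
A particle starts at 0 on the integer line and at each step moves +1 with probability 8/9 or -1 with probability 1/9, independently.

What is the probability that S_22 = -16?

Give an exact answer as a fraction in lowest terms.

To reach position -16 after 22 steps: need 3 steps of +1 and 19 steps of -1.
Number of such sequences: C(22,3) = 1540
Each has probability (8/9)^3 · (1/9)^19 = 512/984770902183611232881
P = 1540 · 512/984770902183611232881 = 788480/984770902183611232881

Answer: 788480/984770902183611232881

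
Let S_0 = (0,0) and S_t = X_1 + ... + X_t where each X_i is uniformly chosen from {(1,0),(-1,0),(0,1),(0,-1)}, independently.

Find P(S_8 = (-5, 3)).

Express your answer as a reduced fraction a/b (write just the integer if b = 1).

Answer: 7/8192

Derivation:
Let h be the number of horizontal steps (so 8-h are vertical). To end at (-5,3) need (h-5)/2 right-steps and ((8-h)+3)/2 up-steps.
Sum over h with 5 ≤ h ≤ 5, h ≡ 1 (mod 2), 8-h ≡ 1 (mod 2):
h=5: C(8,5)·C(5,0)·C(3,3) = 56·1·1 = 56
Total favorable: 56
Total paths: 4^8 = 65536
P = 56/65536 = 7/8192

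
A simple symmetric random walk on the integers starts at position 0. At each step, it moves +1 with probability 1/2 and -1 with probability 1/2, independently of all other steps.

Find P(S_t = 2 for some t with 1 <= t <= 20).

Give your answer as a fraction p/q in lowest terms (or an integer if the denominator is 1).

Answer: 173965/262144

Derivation:
Count via complement. Let g(t,s) = #length-t paths at position s with S_1..S_t all ≠ 2.
g(t,s) = g(t-1,s-1) + g(t-1,s+1) for s ≠ 2; g(t,2) = 0.
t=0: g(0,0)=1
t=1: g(1,-1)=1 g(1,1)=1
t=2: g(2,-2)=1 g(2,0)=2
t=3: g(3,-3)=1 g(3,-1)=3 g(3,1)=2
t=4: g(4,-4)=1 g(4,-2)=4 g(4,0)=5
t=5: g(5,-5)=1 g(5,-3)=5 g(5,-1)=9 g(5,1)=5
t=6: g(6,-6)=1 g(6,-4)=6 g(6,-2)=14 g(6,0)=14
t=7: g(7,-7)=1 g(7,-5)=7 g(7,-3)=20 g(7,-1)=28 g(7,1)=14
t=8: g(8,-8)=1 g(8,-6)=8 g(8,-4)=27 g(8,-2)=48 g(8,0)=42
t=9: g(9,-9)=1 g(9,-7)=9 g(9,-5)=35 g(9,-3)=75 g(9,-1)=90 g(9,1)=42
t=10: g(10,-10)=1 g(10,-8)=10 g(10,-6)=44 g(10,-4)=110 g(10,-2)=165 g(10,0)=132
t=11: g(11,-11)=1 g(11,-9)=11 g(11,-7)=54 g(11,-5)=154 g(11,-3)=275 g(11,-1)=297 g(11,1)=132
t=12: g(12,-12)=1 g(12,-10)=12 g(12,-8)=65 g(12,-6)=208 g(12,-4)=429 g(12,-2)=572 g(12,0)=429
t=13: g(13,-13)=1 g(13,-11)=13 g(13,-9)=77 g(13,-7)=273 g(13,-5)=637 g(13,-3)=1001 g(13,-1)=1001 g(13,1)=429
t=14: g(14,-14)=1 g(14,-12)=14 g(14,-10)=90 g(14,-8)=350 g(14,-6)=910 g(14,-4)=1638 g(14,-2)=2002 g(14,0)=1430
t=15: g(15,-15)=1 g(15,-13)=15 g(15,-11)=104 g(15,-9)=440 g(15,-7)=1260 g(15,-5)=2548 g(15,-3)=3640 g(15,-1)=3432 g(15,1)=1430
t=16: g(16,-16)=1 g(16,-14)=16 g(16,-12)=119 g(16,-10)=544 g(16,-8)=1700 g(16,-6)=3808 g(16,-4)=6188 g(16,-2)=7072 g(16,0)=4862
t=17: g(17,-17)=1 g(17,-15)=17 g(17,-13)=135 g(17,-11)=663 g(17,-9)=2244 g(17,-7)=5508 g(17,-5)=9996 g(17,-3)=13260 g(17,-1)=11934 g(17,1)=4862
t=18: g(18,-18)=1 g(18,-16)=18 g(18,-14)=152 g(18,-12)=798 g(18,-10)=2907 g(18,-8)=7752 g(18,-6)=15504 g(18,-4)=23256 g(18,-2)=25194 g(18,0)=16796
t=19: g(19,-19)=1 g(19,-17)=19 g(19,-15)=170 g(19,-13)=950 g(19,-11)=3705 g(19,-9)=10659 g(19,-7)=23256 g(19,-5)=38760 g(19,-3)=48450 g(19,-1)=41990 g(19,1)=16796
t=20: g(20,-20)=1 g(20,-18)=20 g(20,-16)=189 g(20,-14)=1120 g(20,-12)=4655 g(20,-10)=14364 g(20,-8)=33915 g(20,-6)=62016 g(20,-4)=87210 g(20,-2)=90440 g(20,0)=58786
Paths never hitting 2: Σ_s g(20,s) = 352716
Paths hitting 2: 2^20 - 352716 = 695860
P = 695860/1048576 = 173965/262144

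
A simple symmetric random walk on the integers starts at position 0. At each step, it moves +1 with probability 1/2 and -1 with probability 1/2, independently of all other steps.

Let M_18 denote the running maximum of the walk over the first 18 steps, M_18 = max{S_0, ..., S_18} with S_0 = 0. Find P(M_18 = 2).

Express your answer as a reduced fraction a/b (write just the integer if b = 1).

Let M_18 = max(S_0,...,S_18). Use the reflection principle: for j ≥ 1, #{paths with M_18 ≥ j} = #{S_18 ≥ j} + #{S_18 ≥ j+1}.
By reflection, #{M_18 ≥ 2} = #{S_18 ≥ 2} + #{S_18 ≥ 3} = 106762 + 63004 = 169766.
#{M_18 ≥ 3} = #{S_18 ≥ 3} + #{S_18 ≥ 4} = 63004 + 63004 = 126008.
#{M_18 = 2} = 169766 - 126008 = 43758.
P(M_18 = 2) = 43758/262144 = 21879/131072

Answer: 21879/131072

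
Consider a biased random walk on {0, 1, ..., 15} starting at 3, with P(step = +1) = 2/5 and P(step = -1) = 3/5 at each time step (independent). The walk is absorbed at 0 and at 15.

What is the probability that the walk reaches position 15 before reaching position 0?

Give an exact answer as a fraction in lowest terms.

Answer: 4096/753481

Derivation:
Biased walk: p = 2/5, q = 3/5, r = q/p = 3/2
Gambler's ruin: P(hit 15 before 0 | start at 3) = (1 - r^a)/(1 - r^N)
r^3 = 27/8; r^15 = 14348907/32768
P = (1 - 27/8) / (1 - 14348907/32768) = -19/8 / -14316139/32768 = 4096/753481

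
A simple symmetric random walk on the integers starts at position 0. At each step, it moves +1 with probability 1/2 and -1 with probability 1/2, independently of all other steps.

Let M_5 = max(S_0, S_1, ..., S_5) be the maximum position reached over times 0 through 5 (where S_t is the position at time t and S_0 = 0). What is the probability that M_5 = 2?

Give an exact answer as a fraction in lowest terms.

Answer: 5/32

Derivation:
Let M_5 = max(S_0,...,S_5). Use the reflection principle: for j ≥ 1, #{paths with M_5 ≥ j} = #{S_5 ≥ j} + #{S_5 ≥ j+1}.
By reflection, #{M_5 ≥ 2} = #{S_5 ≥ 2} + #{S_5 ≥ 3} = 6 + 6 = 12.
#{M_5 ≥ 3} = #{S_5 ≥ 3} + #{S_5 ≥ 4} = 6 + 1 = 7.
#{M_5 = 2} = 12 - 7 = 5.
P(M_5 = 2) = 5/32 = 5/32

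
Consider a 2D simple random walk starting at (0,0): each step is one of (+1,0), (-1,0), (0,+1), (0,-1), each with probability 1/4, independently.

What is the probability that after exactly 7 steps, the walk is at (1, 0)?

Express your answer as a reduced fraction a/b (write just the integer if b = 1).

Let h be the number of horizontal steps (so 7-h are vertical). To end at (1,0) need (h+1)/2 right-steps and ((7-h)+0)/2 up-steps.
Sum over h with 1 ≤ h ≤ 7, h ≡ 1 (mod 2), 7-h ≡ 0 (mod 2):
h=1: C(7,1)·C(1,1)·C(6,3) = 7·1·20 = 140
h=3: C(7,3)·C(3,2)·C(4,2) = 35·3·6 = 630
h=5: C(7,5)·C(5,3)·C(2,1) = 21·10·2 = 420
h=7: C(7,7)·C(7,4)·C(0,0) = 1·35·1 = 35
Total favorable: 1225
Total paths: 4^7 = 16384
P = 1225/16384 = 1225/16384

Answer: 1225/16384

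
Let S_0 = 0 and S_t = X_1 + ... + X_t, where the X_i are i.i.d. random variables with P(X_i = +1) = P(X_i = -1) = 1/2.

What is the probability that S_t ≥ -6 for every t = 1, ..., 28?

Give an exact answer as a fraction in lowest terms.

Answer: 109396395/134217728

Derivation:
Let f(t,s) = #length-t paths at position s with S_1..S_t all ≥ -6.
f(t,s) = f(t-1,s-1) + f(t-1,s+1) for s ≥ -6; f(t,s) = 0 for s < -6.
t=0: f(0,0)=1
t=1: f(1,-1)=1 f(1,1)=1
t=2: f(2,-2)=1 f(2,0)=2 f(2,2)=1
t=3: f(3,-3)=1 f(3,-1)=3 f(3,1)=3 f(3,3)=1
t=4: f(4,-4)=1 f(4,-2)=4 f(4,0)=6 f(4,2)=4 f(4,4)=1
t=5: f(5,-5)=1 f(5,-3)=5 f(5,-1)=10 f(5,1)=10 f(5,3)=5 f(5,5)=1
t=6: f(6,-6)=1 f(6,-4)=6 f(6,-2)=15 f(6,0)=20 f(6,2)=15 f(6,4)=6 f(6,6)=1
t=7: f(7,-5)=7 f(7,-3)=21 f(7,-1)=35 f(7,1)=35 f(7,3)=21 f(7,5)=7 f(7,7)=1
t=8: f(8,-6)=7 f(8,-4)=28 f(8,-2)=56 f(8,0)=70 f(8,2)=56 f(8,4)=28 f(8,6)=8 f(8,8)=1
t=9: f(9,-5)=35 f(9,-3)=84 f(9,-1)=126 f(9,1)=126 f(9,3)=84 f(9,5)=36 f(9,7)=9 f(9,9)=1
t=10: f(10,-6)=35 f(10,-4)=119 f(10,-2)=210 f(10,0)=252 f(10,2)=210 f(10,4)=120 f(10,6)=45 f(10,8)=10 f(10,10)=1
t=11: f(11,-5)=154 f(11,-3)=329 f(11,-1)=462 f(11,1)=462 f(11,3)=330 f(11,5)=165 f(11,7)=55 f(11,9)=11 f(11,11)=1
t=12: f(12,-6)=154 f(12,-4)=483 f(12,-2)=791 f(12,0)=924 f(12,2)=792 f(12,4)=495 f(12,6)=220 f(12,8)=66 f(12,10)=12 f(12,12)=1
t=13: f(13,-5)=637 f(13,-3)=1274 f(13,-1)=1715 f(13,1)=1716 f(13,3)=1287 f(13,5)=715 f(13,7)=286 f(13,9)=78 f(13,11)=13 f(13,13)=1
t=14: f(14,-6)=637 f(14,-4)=1911 f(14,-2)=2989 f(14,0)=3431 f(14,2)=3003 f(14,4)=2002 f(14,6)=1001 f(14,8)=364 f(14,10)=91 f(14,12)=14 f(14,14)=1
t=15: f(15,-5)=2548 f(15,-3)=4900 f(15,-1)=6420 f(15,1)=6434 f(15,3)=5005 f(15,5)=3003 f(15,7)=1365 f(15,9)=455 f(15,11)=105 f(15,13)=15 f(15,15)=1
t=16: f(16,-6)=2548 f(16,-4)=7448 f(16,-2)=11320 f(16,0)=12854 f(16,2)=11439 f(16,4)=8008 f(16,6)=4368 f(16,8)=1820 f(16,10)=560 f(16,12)=120 f(16,14)=16 f(16,16)=1
t=17: f(17,-5)=9996 f(17,-3)=18768 f(17,-1)=24174 f(17,1)=24293 f(17,3)=19447 f(17,5)=12376 f(17,7)=6188 f(17,9)=2380 f(17,11)=680 f(17,13)=136 f(17,15)=17 f(17,17)=1
t=18: f(18,-6)=9996 f(18,-4)=28764 f(18,-2)=42942 f(18,0)=48467 f(18,2)=43740 f(18,4)=31823 f(18,6)=18564 f(18,8)=8568 f(18,10)=3060 f(18,12)=816 f(18,14)=153 f(18,16)=18 f(18,18)=1
t=19: f(19,-5)=38760 f(19,-3)=71706 f(19,-1)=91409 f(19,1)=92207 f(19,3)=75563 f(19,5)=50387 f(19,7)=27132 f(19,9)=11628 f(19,11)=3876 f(19,13)=969 f(19,15)=171 f(19,17)=19 f(19,19)=1
t=20: f(20,-6)=38760 f(20,-4)=110466 f(20,-2)=163115 f(20,0)=183616 f(20,2)=167770 f(20,4)=125950 f(20,6)=77519 f(20,8)=38760 f(20,10)=15504 f(20,12)=4845 f(20,14)=1140 f(20,16)=190 f(20,18)=20 f(20,20)=1
t=21: f(21,-5)=149226 f(21,-3)=273581 f(21,-1)=346731 f(21,1)=351386 f(21,3)=293720 f(21,5)=203469 f(21,7)=116279 f(21,9)=54264 f(21,11)=20349 f(21,13)=5985 f(21,15)=1330 f(21,17)=210 f(21,19)=21 f(21,21)=1
t=22: f(22,-6)=149226 f(22,-4)=422807 f(22,-2)=620312 f(22,0)=698117 f(22,2)=645106 f(22,4)=497189 f(22,6)=319748 f(22,8)=170543 f(22,10)=74613 f(22,12)=26334 f(22,14)=7315 f(22,16)=1540 f(22,18)=231 f(22,20)=22 f(22,22)=1
t=23: f(23,-5)=572033 f(23,-3)=1043119 f(23,-1)=1318429 f(23,1)=1343223 f(23,3)=1142295 f(23,5)=816937 f(23,7)=490291 f(23,9)=245156 f(23,11)=100947 f(23,13)=33649 f(23,15)=8855 f(23,17)=1771 f(23,19)=253 f(23,21)=23 f(23,23)=1
t=24: f(24,-6)=572033 f(24,-4)=1615152 f(24,-2)=2361548 f(24,0)=2661652 f(24,2)=2485518 f(24,4)=1959232 f(24,6)=1307228 f(24,8)=735447 f(24,10)=346103 f(24,12)=134596 f(24,14)=42504 f(24,16)=10626 f(24,18)=2024 f(24,20)=276 f(24,22)=24 f(24,24)=1
t=25: f(25,-5)=2187185 f(25,-3)=3976700 f(25,-1)=5023200 f(25,1)=5147170 f(25,3)=4444750 f(25,5)=3266460 f(25,7)=2042675 f(25,9)=1081550 f(25,11)=480699 f(25,13)=177100 f(25,15)=53130 f(25,17)=12650 f(25,19)=2300 f(25,21)=300 f(25,23)=25 f(25,25)=1
t=26: f(26,-6)=2187185 f(26,-4)=6163885 f(26,-2)=8999900 f(26,0)=10170370 f(26,2)=9591920 f(26,4)=7711210 f(26,6)=5309135 f(26,8)=3124225 f(26,10)=1562249 f(26,12)=657799 f(26,14)=230230 f(26,16)=65780 f(26,18)=14950 f(26,20)=2600 f(26,22)=325 f(26,24)=26 f(26,26)=1
t=27: f(27,-5)=8351070 f(27,-3)=15163785 f(27,-1)=19170270 f(27,1)=19762290 f(27,3)=17303130 f(27,5)=13020345 f(27,7)=8433360 f(27,9)=4686474 f(27,11)=2220048 f(27,13)=888029 f(27,15)=296010 f(27,17)=80730 f(27,19)=17550 f(27,21)=2925 f(27,23)=351 f(27,25)=27 f(27,27)=1
t=28: f(28,-6)=8351070 f(28,-4)=23514855 f(28,-2)=34334055 f(28,0)=38932560 f(28,2)=37065420 f(28,4)=30323475 f(28,6)=21453705 f(28,8)=13119834 f(28,10)=6906522 f(28,12)=3108077 f(28,14)=1184039 f(28,16)=376740 f(28,18)=98280 f(28,20)=20475 f(28,22)=3276 f(28,24)=378 f(28,26)=28 f(28,28)=1
Σ_s f(28,s) = 218792790
P = 218792790/268435456 = 109396395/134217728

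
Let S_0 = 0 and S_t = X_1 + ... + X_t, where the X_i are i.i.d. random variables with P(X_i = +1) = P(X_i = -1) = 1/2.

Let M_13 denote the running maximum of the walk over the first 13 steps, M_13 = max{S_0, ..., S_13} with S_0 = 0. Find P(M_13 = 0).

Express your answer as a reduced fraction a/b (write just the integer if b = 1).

Answer: 429/2048

Derivation:
Let M_13 = max(S_0,...,S_13). Use the reflection principle: for j ≥ 1, #{paths with M_13 ≥ j} = #{S_13 ≥ j} + #{S_13 ≥ j+1}.
P(M_13 ≥ 0) = 1 since S_0 = 0, so #{M_13 ≥ 0} = 8192.
#{M_13 ≥ 1} = #{S_13 ≥ 1} + #{S_13 ≥ 2} = 4096 + 2380 = 6476.
#{M_13 = 0} = 8192 - 6476 = 1716.
P(M_13 = 0) = 1716/8192 = 429/2048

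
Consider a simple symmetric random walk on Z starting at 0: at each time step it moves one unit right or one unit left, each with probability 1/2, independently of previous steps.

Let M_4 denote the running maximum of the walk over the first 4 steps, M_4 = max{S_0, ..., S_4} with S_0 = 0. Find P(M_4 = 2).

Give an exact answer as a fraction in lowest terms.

Answer: 1/4

Derivation:
Let M_4 = max(S_0,...,S_4). Use the reflection principle: for j ≥ 1, #{paths with M_4 ≥ j} = #{S_4 ≥ j} + #{S_4 ≥ j+1}.
By reflection, #{M_4 ≥ 2} = #{S_4 ≥ 2} + #{S_4 ≥ 3} = 5 + 1 = 6.
#{M_4 ≥ 3} = #{S_4 ≥ 3} + #{S_4 ≥ 4} = 1 + 1 = 2.
#{M_4 = 2} = 6 - 2 = 4.
P(M_4 = 2) = 4/16 = 1/4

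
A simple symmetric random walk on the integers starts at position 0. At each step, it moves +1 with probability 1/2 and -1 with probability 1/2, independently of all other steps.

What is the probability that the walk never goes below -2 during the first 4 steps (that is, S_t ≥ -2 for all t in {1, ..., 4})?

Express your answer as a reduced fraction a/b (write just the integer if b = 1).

Answer: 7/8

Derivation:
Let f(t,s) = #length-t paths at position s with S_1..S_t all ≥ -2.
f(t,s) = f(t-1,s-1) + f(t-1,s+1) for s ≥ -2; f(t,s) = 0 for s < -2.
t=0: f(0,0)=1
t=1: f(1,-1)=1 f(1,1)=1
t=2: f(2,-2)=1 f(2,0)=2 f(2,2)=1
t=3: f(3,-1)=3 f(3,1)=3 f(3,3)=1
t=4: f(4,-2)=3 f(4,0)=6 f(4,2)=4 f(4,4)=1
Σ_s f(4,s) = 14
P = 14/16 = 7/8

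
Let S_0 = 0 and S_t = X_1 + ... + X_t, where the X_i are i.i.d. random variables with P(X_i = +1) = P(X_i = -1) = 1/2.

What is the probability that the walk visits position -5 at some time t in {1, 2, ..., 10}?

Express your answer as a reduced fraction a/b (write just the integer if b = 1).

Answer: 7/64

Derivation:
Count via complement. Let g(t,s) = #length-t paths at position s with S_1..S_t all ≠ -5.
g(t,s) = g(t-1,s-1) + g(t-1,s+1) for s ≠ -5; g(t,-5) = 0.
t=0: g(0,0)=1
t=1: g(1,-1)=1 g(1,1)=1
t=2: g(2,-2)=1 g(2,0)=2 g(2,2)=1
t=3: g(3,-3)=1 g(3,-1)=3 g(3,1)=3 g(3,3)=1
t=4: g(4,-4)=1 g(4,-2)=4 g(4,0)=6 g(4,2)=4 g(4,4)=1
t=5: g(5,-3)=5 g(5,-1)=10 g(5,1)=10 g(5,3)=5 g(5,5)=1
t=6: g(6,-4)=5 g(6,-2)=15 g(6,0)=20 g(6,2)=15 g(6,4)=6 g(6,6)=1
t=7: g(7,-3)=20 g(7,-1)=35 g(7,1)=35 g(7,3)=21 g(7,5)=7 g(7,7)=1
t=8: g(8,-4)=20 g(8,-2)=55 g(8,0)=70 g(8,2)=56 g(8,4)=28 g(8,6)=8 g(8,8)=1
t=9: g(9,-3)=75 g(9,-1)=125 g(9,1)=126 g(9,3)=84 g(9,5)=36 g(9,7)=9 g(9,9)=1
t=10: g(10,-4)=75 g(10,-2)=200 g(10,0)=251 g(10,2)=210 g(10,4)=120 g(10,6)=45 g(10,8)=10 g(10,10)=1
Paths never hitting -5: Σ_s g(10,s) = 912
Paths hitting -5: 2^10 - 912 = 112
P = 112/1024 = 7/64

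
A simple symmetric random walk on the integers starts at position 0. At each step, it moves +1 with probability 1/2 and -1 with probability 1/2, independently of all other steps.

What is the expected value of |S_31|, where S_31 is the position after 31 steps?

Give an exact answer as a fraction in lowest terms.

Answer: 300540195/67108864

Derivation:
S_31 takes values m ≡ 1 (mod 2) with |m| ≤ 31; P(S_31=m) = C(31,(31+m)/2)/2^31.
Total paths: 2^31 = 2147483648
Distribution: P(S=-31)=1/2147483648, P(S=-29)=31/2147483648, P(S=-27)=465/2147483648, P(S=-25)=4495/2147483648, P(S=-23)=31465/2147483648, P(S=-21)=169911/2147483648, P(S=-19)=736281/2147483648, P(S=-17)=2629575/2147483648, P(S=-15)=7888725/2147483648, P(S=-13)=20160075/2147483648, P(S=-11)=44352165/2147483648, P(S=-9)=84672315/2147483648, P(S=-7)=141120525/2147483648, P(S=-5)=206253075/2147483648, P(S=-3)=265182525/2147483648, P(S=-1)=300540195/2147483648, P(S=1)=300540195/2147483648, P(S=3)=265182525/2147483648, P(S=5)=206253075/2147483648, P(S=7)=141120525/2147483648, P(S=9)=84672315/2147483648, P(S=11)=44352165/2147483648, P(S=13)=20160075/2147483648, P(S=15)=7888725/2147483648, P(S=17)=2629575/2147483648, P(S=19)=736281/2147483648, P(S=21)=169911/2147483648, P(S=23)=31465/2147483648, P(S=25)=4495/2147483648, P(S=27)=465/2147483648, P(S=29)=31/2147483648, P(S=31)=1/2147483648
E[|S_31|] = Σ_m |m|·P(S_31=m) = 9617286240/2147483648 = 300540195/67108864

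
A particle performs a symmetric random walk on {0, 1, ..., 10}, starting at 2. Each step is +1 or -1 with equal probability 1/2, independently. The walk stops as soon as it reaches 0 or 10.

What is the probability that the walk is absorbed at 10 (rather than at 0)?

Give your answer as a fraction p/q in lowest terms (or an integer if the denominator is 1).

Symmetric walk (p = 1/2): the harmonic-function argument gives P(hit 10 before 0 | start at 2) = a/N.
P = 2/10 = 1/5

Answer: 1/5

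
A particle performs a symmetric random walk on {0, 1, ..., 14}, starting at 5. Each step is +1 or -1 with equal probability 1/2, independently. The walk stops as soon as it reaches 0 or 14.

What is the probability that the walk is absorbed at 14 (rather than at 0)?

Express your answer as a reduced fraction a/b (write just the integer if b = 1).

Symmetric walk (p = 1/2): the harmonic-function argument gives P(hit 14 before 0 | start at 5) = a/N.
P = 5/14 = 5/14

Answer: 5/14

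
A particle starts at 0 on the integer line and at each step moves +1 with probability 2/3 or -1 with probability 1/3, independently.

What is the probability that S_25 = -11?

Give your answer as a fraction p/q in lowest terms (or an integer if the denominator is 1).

To reach position -11 after 25 steps: need 7 steps of +1 and 18 steps of -1.
Number of such sequences: C(25,7) = 480700
Each has probability (2/3)^7 · (1/3)^18 = 128/847288609443
P = 480700 · 128/847288609443 = 61529600/847288609443

Answer: 61529600/847288609443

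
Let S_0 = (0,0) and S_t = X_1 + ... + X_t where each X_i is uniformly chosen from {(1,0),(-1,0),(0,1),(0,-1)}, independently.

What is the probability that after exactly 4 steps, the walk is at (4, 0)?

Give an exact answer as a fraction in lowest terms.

Let h be the number of horizontal steps (so 4-h are vertical). To end at (4,0) need (h+4)/2 right-steps and ((4-h)+0)/2 up-steps.
Sum over h with 4 ≤ h ≤ 4, h ≡ 0 (mod 2), 4-h ≡ 0 (mod 2):
h=4: C(4,4)·C(4,4)·C(0,0) = 1·1·1 = 1
Total favorable: 1
Total paths: 4^4 = 256
P = 1/256 = 1/256

Answer: 1/256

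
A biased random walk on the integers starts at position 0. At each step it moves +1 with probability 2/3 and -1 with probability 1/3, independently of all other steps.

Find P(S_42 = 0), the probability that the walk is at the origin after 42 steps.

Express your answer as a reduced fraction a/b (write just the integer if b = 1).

To be at 0 after 42 steps: need exactly 21 steps of +1 and 21 of -1.
Number of such sequences: C(42,21) = 538257874440
Each has probability (2/3)^21 · (1/3)^21 = 2097152/109418989131512359209
P = 538257874440 · 2097152/109418989131512359209 = 376269525965864960/36472996377170786403

Answer: 376269525965864960/36472996377170786403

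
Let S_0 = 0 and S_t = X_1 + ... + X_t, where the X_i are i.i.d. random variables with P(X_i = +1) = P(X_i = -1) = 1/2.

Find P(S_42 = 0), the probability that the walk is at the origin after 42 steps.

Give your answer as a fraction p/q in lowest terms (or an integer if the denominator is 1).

To return to 0 after 42 steps: need exactly 21 steps of +1 and 21 of -1.
Favorable paths: C(42,21) = 538257874440
Total paths: 2^42 = 4398046511104
P = 538257874440/4398046511104 = 67282234305/549755813888

Answer: 67282234305/549755813888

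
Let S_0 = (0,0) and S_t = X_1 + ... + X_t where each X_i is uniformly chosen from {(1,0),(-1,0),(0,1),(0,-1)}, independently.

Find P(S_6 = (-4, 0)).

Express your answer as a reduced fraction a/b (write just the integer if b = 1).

Let h be the number of horizontal steps (so 6-h are vertical). To end at (-4,0) need (h-4)/2 right-steps and ((6-h)+0)/2 up-steps.
Sum over h with 4 ≤ h ≤ 6, h ≡ 0 (mod 2), 6-h ≡ 0 (mod 2):
h=4: C(6,4)·C(4,0)·C(2,1) = 15·1·2 = 30
h=6: C(6,6)·C(6,1)·C(0,0) = 1·6·1 = 6
Total favorable: 36
Total paths: 4^6 = 4096
P = 36/4096 = 9/1024

Answer: 9/1024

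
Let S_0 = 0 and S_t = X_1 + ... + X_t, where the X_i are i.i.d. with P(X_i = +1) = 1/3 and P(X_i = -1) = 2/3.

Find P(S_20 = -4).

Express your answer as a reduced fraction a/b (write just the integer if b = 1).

Answer: 171991040/1162261467

Derivation:
To reach position -4 after 20 steps: need 8 steps of +1 and 12 steps of -1.
Number of such sequences: C(20,8) = 125970
Each has probability (1/3)^8 · (2/3)^12 = 4096/3486784401
P = 125970 · 4096/3486784401 = 171991040/1162261467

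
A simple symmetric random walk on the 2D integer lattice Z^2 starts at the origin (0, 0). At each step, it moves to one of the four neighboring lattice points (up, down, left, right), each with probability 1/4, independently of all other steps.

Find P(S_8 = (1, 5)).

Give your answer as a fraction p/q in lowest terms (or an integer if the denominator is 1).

Answer: 7/2048

Derivation:
Let h be the number of horizontal steps (so 8-h are vertical). To end at (1,5) need (h+1)/2 right-steps and ((8-h)+5)/2 up-steps.
Sum over h with 1 ≤ h ≤ 3, h ≡ 1 (mod 2), 8-h ≡ 1 (mod 2):
h=1: C(8,1)·C(1,1)·C(7,6) = 8·1·7 = 56
h=3: C(8,3)·C(3,2)·C(5,5) = 56·3·1 = 168
Total favorable: 224
Total paths: 4^8 = 65536
P = 224/65536 = 7/2048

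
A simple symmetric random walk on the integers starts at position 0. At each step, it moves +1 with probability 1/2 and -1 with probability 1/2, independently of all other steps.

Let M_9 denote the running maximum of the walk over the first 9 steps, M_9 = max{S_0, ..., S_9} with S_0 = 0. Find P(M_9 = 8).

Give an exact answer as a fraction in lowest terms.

Let M_9 = max(S_0,...,S_9). Use the reflection principle: for j ≥ 1, #{paths with M_9 ≥ j} = #{S_9 ≥ j} + #{S_9 ≥ j+1}.
By reflection, #{M_9 ≥ 8} = #{S_9 ≥ 8} + #{S_9 ≥ 9} = 1 + 1 = 2.
#{M_9 ≥ 9} = #{S_9 ≥ 9} + #{S_9 ≥ 10} = 1 + 0 = 1.
#{M_9 = 8} = 2 - 1 = 1.
P(M_9 = 8) = 1/512 = 1/512

Answer: 1/512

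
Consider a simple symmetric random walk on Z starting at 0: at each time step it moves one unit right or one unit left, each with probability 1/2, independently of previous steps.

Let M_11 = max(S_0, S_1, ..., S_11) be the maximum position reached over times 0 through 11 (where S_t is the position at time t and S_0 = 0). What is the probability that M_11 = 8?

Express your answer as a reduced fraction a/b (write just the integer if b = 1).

Let M_11 = max(S_0,...,S_11). Use the reflection principle: for j ≥ 1, #{paths with M_11 ≥ j} = #{S_11 ≥ j} + #{S_11 ≥ j+1}.
By reflection, #{M_11 ≥ 8} = #{S_11 ≥ 8} + #{S_11 ≥ 9} = 12 + 12 = 24.
#{M_11 ≥ 9} = #{S_11 ≥ 9} + #{S_11 ≥ 10} = 12 + 1 = 13.
#{M_11 = 8} = 24 - 13 = 11.
P(M_11 = 8) = 11/2048 = 11/2048

Answer: 11/2048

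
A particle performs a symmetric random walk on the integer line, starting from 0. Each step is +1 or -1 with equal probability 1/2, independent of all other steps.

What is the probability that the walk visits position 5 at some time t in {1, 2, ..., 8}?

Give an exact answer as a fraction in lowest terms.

Answer: 9/128

Derivation:
Count via complement. Let g(t,s) = #length-t paths at position s with S_1..S_t all ≠ 5.
g(t,s) = g(t-1,s-1) + g(t-1,s+1) for s ≠ 5; g(t,5) = 0.
t=0: g(0,0)=1
t=1: g(1,-1)=1 g(1,1)=1
t=2: g(2,-2)=1 g(2,0)=2 g(2,2)=1
t=3: g(3,-3)=1 g(3,-1)=3 g(3,1)=3 g(3,3)=1
t=4: g(4,-4)=1 g(4,-2)=4 g(4,0)=6 g(4,2)=4 g(4,4)=1
t=5: g(5,-5)=1 g(5,-3)=5 g(5,-1)=10 g(5,1)=10 g(5,3)=5
t=6: g(6,-6)=1 g(6,-4)=6 g(6,-2)=15 g(6,0)=20 g(6,2)=15 g(6,4)=5
t=7: g(7,-7)=1 g(7,-5)=7 g(7,-3)=21 g(7,-1)=35 g(7,1)=35 g(7,3)=20
t=8: g(8,-8)=1 g(8,-6)=8 g(8,-4)=28 g(8,-2)=56 g(8,0)=70 g(8,2)=55 g(8,4)=20
Paths never hitting 5: Σ_s g(8,s) = 238
Paths hitting 5: 2^8 - 238 = 18
P = 18/256 = 9/128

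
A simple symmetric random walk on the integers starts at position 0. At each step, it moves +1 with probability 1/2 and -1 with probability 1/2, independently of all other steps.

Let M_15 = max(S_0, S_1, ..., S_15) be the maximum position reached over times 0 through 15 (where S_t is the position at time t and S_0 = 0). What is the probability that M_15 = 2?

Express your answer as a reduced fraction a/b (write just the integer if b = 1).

Answer: 5005/32768

Derivation:
Let M_15 = max(S_0,...,S_15). Use the reflection principle: for j ≥ 1, #{paths with M_15 ≥ j} = #{S_15 ≥ j} + #{S_15 ≥ j+1}.
By reflection, #{M_15 ≥ 2} = #{S_15 ≥ 2} + #{S_15 ≥ 3} = 9949 + 9949 = 19898.
#{M_15 ≥ 3} = #{S_15 ≥ 3} + #{S_15 ≥ 4} = 9949 + 4944 = 14893.
#{M_15 = 2} = 19898 - 14893 = 5005.
P(M_15 = 2) = 5005/32768 = 5005/32768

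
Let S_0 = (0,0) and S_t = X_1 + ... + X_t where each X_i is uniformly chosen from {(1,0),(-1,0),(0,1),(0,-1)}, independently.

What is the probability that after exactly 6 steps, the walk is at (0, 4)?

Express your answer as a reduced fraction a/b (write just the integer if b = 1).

Let h be the number of horizontal steps (so 6-h are vertical). To end at (0,4) need (h+0)/2 right-steps and ((6-h)+4)/2 up-steps.
Sum over h with 0 ≤ h ≤ 2, h ≡ 0 (mod 2), 6-h ≡ 0 (mod 2):
h=0: C(6,0)·C(0,0)·C(6,5) = 1·1·6 = 6
h=2: C(6,2)·C(2,1)·C(4,4) = 15·2·1 = 30
Total favorable: 36
Total paths: 4^6 = 4096
P = 36/4096 = 9/1024

Answer: 9/1024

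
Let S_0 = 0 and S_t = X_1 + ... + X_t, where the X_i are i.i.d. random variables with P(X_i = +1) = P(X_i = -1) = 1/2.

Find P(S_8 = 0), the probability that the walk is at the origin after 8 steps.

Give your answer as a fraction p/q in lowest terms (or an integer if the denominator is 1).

To return to 0 after 8 steps: need exactly 4 steps of +1 and 4 of -1.
Favorable paths: C(8,4) = 70
Total paths: 2^8 = 256
P = 70/256 = 35/128

Answer: 35/128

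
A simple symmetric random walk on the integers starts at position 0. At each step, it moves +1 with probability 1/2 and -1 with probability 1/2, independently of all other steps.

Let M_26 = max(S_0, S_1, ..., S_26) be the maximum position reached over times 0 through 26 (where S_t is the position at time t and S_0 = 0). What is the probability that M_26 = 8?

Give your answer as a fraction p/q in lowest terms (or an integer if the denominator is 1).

Let M_26 = max(S_0,...,S_26). Use the reflection principle: for j ≥ 1, #{paths with M_26 ≥ j} = #{S_26 ≥ j} + #{S_26 ≥ j+1}.
By reflection, #{M_26 ≥ 8} = #{S_26 ≥ 8} + #{S_26 ≥ 9} = 5658537 + 2533987 = 8192524.
#{M_26 ≥ 9} = #{S_26 ≥ 9} + #{S_26 ≥ 10} = 2533987 + 2533987 = 5067974.
#{M_26 = 8} = 8192524 - 5067974 = 3124550.
P(M_26 = 8) = 3124550/67108864 = 1562275/33554432

Answer: 1562275/33554432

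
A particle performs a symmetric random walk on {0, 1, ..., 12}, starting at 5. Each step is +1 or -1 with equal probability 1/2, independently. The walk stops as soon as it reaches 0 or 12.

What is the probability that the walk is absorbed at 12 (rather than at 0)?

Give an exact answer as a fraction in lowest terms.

Answer: 5/12

Derivation:
Symmetric walk (p = 1/2): the harmonic-function argument gives P(hit 12 before 0 | start at 5) = a/N.
P = 5/12 = 5/12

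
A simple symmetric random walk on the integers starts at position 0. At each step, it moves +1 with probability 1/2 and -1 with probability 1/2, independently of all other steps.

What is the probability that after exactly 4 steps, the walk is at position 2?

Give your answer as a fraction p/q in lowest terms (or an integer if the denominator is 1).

Answer: 1/4

Derivation:
To reach position 2 after 4 steps: need 3 steps of +1 and 1 of -1.
Favorable paths: C(4,3) = 4
Total paths: 2^4 = 16
P = 4/16 = 1/4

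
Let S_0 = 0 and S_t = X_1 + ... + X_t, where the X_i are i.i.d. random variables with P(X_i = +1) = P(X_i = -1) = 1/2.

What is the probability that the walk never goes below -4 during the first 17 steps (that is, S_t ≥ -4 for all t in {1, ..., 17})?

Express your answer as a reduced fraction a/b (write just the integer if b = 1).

Let f(t,s) = #length-t paths at position s with S_1..S_t all ≥ -4.
f(t,s) = f(t-1,s-1) + f(t-1,s+1) for s ≥ -4; f(t,s) = 0 for s < -4.
t=0: f(0,0)=1
t=1: f(1,-1)=1 f(1,1)=1
t=2: f(2,-2)=1 f(2,0)=2 f(2,2)=1
t=3: f(3,-3)=1 f(3,-1)=3 f(3,1)=3 f(3,3)=1
t=4: f(4,-4)=1 f(4,-2)=4 f(4,0)=6 f(4,2)=4 f(4,4)=1
t=5: f(5,-3)=5 f(5,-1)=10 f(5,1)=10 f(5,3)=5 f(5,5)=1
t=6: f(6,-4)=5 f(6,-2)=15 f(6,0)=20 f(6,2)=15 f(6,4)=6 f(6,6)=1
t=7: f(7,-3)=20 f(7,-1)=35 f(7,1)=35 f(7,3)=21 f(7,5)=7 f(7,7)=1
t=8: f(8,-4)=20 f(8,-2)=55 f(8,0)=70 f(8,2)=56 f(8,4)=28 f(8,6)=8 f(8,8)=1
t=9: f(9,-3)=75 f(9,-1)=125 f(9,1)=126 f(9,3)=84 f(9,5)=36 f(9,7)=9 f(9,9)=1
t=10: f(10,-4)=75 f(10,-2)=200 f(10,0)=251 f(10,2)=210 f(10,4)=120 f(10,6)=45 f(10,8)=10 f(10,10)=1
t=11: f(11,-3)=275 f(11,-1)=451 f(11,1)=461 f(11,3)=330 f(11,5)=165 f(11,7)=55 f(11,9)=11 f(11,11)=1
t=12: f(12,-4)=275 f(12,-2)=726 f(12,0)=912 f(12,2)=791 f(12,4)=495 f(12,6)=220 f(12,8)=66 f(12,10)=12 f(12,12)=1
t=13: f(13,-3)=1001 f(13,-1)=1638 f(13,1)=1703 f(13,3)=1286 f(13,5)=715 f(13,7)=286 f(13,9)=78 f(13,11)=13 f(13,13)=1
t=14: f(14,-4)=1001 f(14,-2)=2639 f(14,0)=3341 f(14,2)=2989 f(14,4)=2001 f(14,6)=1001 f(14,8)=364 f(14,10)=91 f(14,12)=14 f(14,14)=1
t=15: f(15,-3)=3640 f(15,-1)=5980 f(15,1)=6330 f(15,3)=4990 f(15,5)=3002 f(15,7)=1365 f(15,9)=455 f(15,11)=105 f(15,13)=15 f(15,15)=1
t=16: f(16,-4)=3640 f(16,-2)=9620 f(16,0)=12310 f(16,2)=11320 f(16,4)=7992 f(16,6)=4367 f(16,8)=1820 f(16,10)=560 f(16,12)=120 f(16,14)=16 f(16,16)=1
t=17: f(17,-3)=13260 f(17,-1)=21930 f(17,1)=23630 f(17,3)=19312 f(17,5)=12359 f(17,7)=6187 f(17,9)=2380 f(17,11)=680 f(17,13)=136 f(17,15)=17 f(17,17)=1
Σ_s f(17,s) = 99892
P = 99892/131072 = 24973/32768

Answer: 24973/32768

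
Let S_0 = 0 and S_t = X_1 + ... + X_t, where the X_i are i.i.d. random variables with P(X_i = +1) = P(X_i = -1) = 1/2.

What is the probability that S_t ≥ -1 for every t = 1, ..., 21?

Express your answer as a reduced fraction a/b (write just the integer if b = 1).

Let f(t,s) = #length-t paths at position s with S_1..S_t all ≥ -1.
f(t,s) = f(t-1,s-1) + f(t-1,s+1) for s ≥ -1; f(t,s) = 0 for s < -1.
t=0: f(0,0)=1
t=1: f(1,-1)=1 f(1,1)=1
t=2: f(2,0)=2 f(2,2)=1
t=3: f(3,-1)=2 f(3,1)=3 f(3,3)=1
t=4: f(4,0)=5 f(4,2)=4 f(4,4)=1
t=5: f(5,-1)=5 f(5,1)=9 f(5,3)=5 f(5,5)=1
t=6: f(6,0)=14 f(6,2)=14 f(6,4)=6 f(6,6)=1
t=7: f(7,-1)=14 f(7,1)=28 f(7,3)=20 f(7,5)=7 f(7,7)=1
t=8: f(8,0)=42 f(8,2)=48 f(8,4)=27 f(8,6)=8 f(8,8)=1
t=9: f(9,-1)=42 f(9,1)=90 f(9,3)=75 f(9,5)=35 f(9,7)=9 f(9,9)=1
t=10: f(10,0)=132 f(10,2)=165 f(10,4)=110 f(10,6)=44 f(10,8)=10 f(10,10)=1
t=11: f(11,-1)=132 f(11,1)=297 f(11,3)=275 f(11,5)=154 f(11,7)=54 f(11,9)=11 f(11,11)=1
t=12: f(12,0)=429 f(12,2)=572 f(12,4)=429 f(12,6)=208 f(12,8)=65 f(12,10)=12 f(12,12)=1
t=13: f(13,-1)=429 f(13,1)=1001 f(13,3)=1001 f(13,5)=637 f(13,7)=273 f(13,9)=77 f(13,11)=13 f(13,13)=1
t=14: f(14,0)=1430 f(14,2)=2002 f(14,4)=1638 f(14,6)=910 f(14,8)=350 f(14,10)=90 f(14,12)=14 f(14,14)=1
t=15: f(15,-1)=1430 f(15,1)=3432 f(15,3)=3640 f(15,5)=2548 f(15,7)=1260 f(15,9)=440 f(15,11)=104 f(15,13)=15 f(15,15)=1
t=16: f(16,0)=4862 f(16,2)=7072 f(16,4)=6188 f(16,6)=3808 f(16,8)=1700 f(16,10)=544 f(16,12)=119 f(16,14)=16 f(16,16)=1
t=17: f(17,-1)=4862 f(17,1)=11934 f(17,3)=13260 f(17,5)=9996 f(17,7)=5508 f(17,9)=2244 f(17,11)=663 f(17,13)=135 f(17,15)=17 f(17,17)=1
t=18: f(18,0)=16796 f(18,2)=25194 f(18,4)=23256 f(18,6)=15504 f(18,8)=7752 f(18,10)=2907 f(18,12)=798 f(18,14)=152 f(18,16)=18 f(18,18)=1
t=19: f(19,-1)=16796 f(19,1)=41990 f(19,3)=48450 f(19,5)=38760 f(19,7)=23256 f(19,9)=10659 f(19,11)=3705 f(19,13)=950 f(19,15)=170 f(19,17)=19 f(19,19)=1
t=20: f(20,0)=58786 f(20,2)=90440 f(20,4)=87210 f(20,6)=62016 f(20,8)=33915 f(20,10)=14364 f(20,12)=4655 f(20,14)=1120 f(20,16)=189 f(20,18)=20 f(20,20)=1
t=21: f(21,-1)=58786 f(21,1)=149226 f(21,3)=177650 f(21,5)=149226 f(21,7)=95931 f(21,9)=48279 f(21,11)=19019 f(21,13)=5775 f(21,15)=1309 f(21,17)=209 f(21,19)=21 f(21,21)=1
Σ_s f(21,s) = 705432
P = 705432/2097152 = 88179/262144

Answer: 88179/262144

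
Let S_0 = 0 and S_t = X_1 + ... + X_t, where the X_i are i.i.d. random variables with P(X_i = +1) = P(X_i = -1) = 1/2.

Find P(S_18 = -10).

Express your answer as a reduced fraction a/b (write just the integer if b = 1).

To reach position -10 after 18 steps: need 4 steps of +1 and 14 of -1.
Favorable paths: C(18,4) = 3060
Total paths: 2^18 = 262144
P = 3060/262144 = 765/65536

Answer: 765/65536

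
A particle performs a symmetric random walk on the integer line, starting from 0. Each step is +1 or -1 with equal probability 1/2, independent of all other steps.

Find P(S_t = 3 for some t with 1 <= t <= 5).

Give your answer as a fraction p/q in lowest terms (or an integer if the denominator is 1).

Count via complement. Let g(t,s) = #length-t paths at position s with S_1..S_t all ≠ 3.
g(t,s) = g(t-1,s-1) + g(t-1,s+1) for s ≠ 3; g(t,3) = 0.
t=0: g(0,0)=1
t=1: g(1,-1)=1 g(1,1)=1
t=2: g(2,-2)=1 g(2,0)=2 g(2,2)=1
t=3: g(3,-3)=1 g(3,-1)=3 g(3,1)=3
t=4: g(4,-4)=1 g(4,-2)=4 g(4,0)=6 g(4,2)=3
t=5: g(5,-5)=1 g(5,-3)=5 g(5,-1)=10 g(5,1)=9
Paths never hitting 3: Σ_s g(5,s) = 25
Paths hitting 3: 2^5 - 25 = 7
P = 7/32 = 7/32

Answer: 7/32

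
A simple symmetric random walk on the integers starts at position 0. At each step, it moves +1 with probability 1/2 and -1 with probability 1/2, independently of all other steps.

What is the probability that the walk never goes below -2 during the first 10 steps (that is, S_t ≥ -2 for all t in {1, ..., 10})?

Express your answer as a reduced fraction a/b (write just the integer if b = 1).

Answer: 21/32

Derivation:
Let f(t,s) = #length-t paths at position s with S_1..S_t all ≥ -2.
f(t,s) = f(t-1,s-1) + f(t-1,s+1) for s ≥ -2; f(t,s) = 0 for s < -2.
t=0: f(0,0)=1
t=1: f(1,-1)=1 f(1,1)=1
t=2: f(2,-2)=1 f(2,0)=2 f(2,2)=1
t=3: f(3,-1)=3 f(3,1)=3 f(3,3)=1
t=4: f(4,-2)=3 f(4,0)=6 f(4,2)=4 f(4,4)=1
t=5: f(5,-1)=9 f(5,1)=10 f(5,3)=5 f(5,5)=1
t=6: f(6,-2)=9 f(6,0)=19 f(6,2)=15 f(6,4)=6 f(6,6)=1
t=7: f(7,-1)=28 f(7,1)=34 f(7,3)=21 f(7,5)=7 f(7,7)=1
t=8: f(8,-2)=28 f(8,0)=62 f(8,2)=55 f(8,4)=28 f(8,6)=8 f(8,8)=1
t=9: f(9,-1)=90 f(9,1)=117 f(9,3)=83 f(9,5)=36 f(9,7)=9 f(9,9)=1
t=10: f(10,-2)=90 f(10,0)=207 f(10,2)=200 f(10,4)=119 f(10,6)=45 f(10,8)=10 f(10,10)=1
Σ_s f(10,s) = 672
P = 672/1024 = 21/32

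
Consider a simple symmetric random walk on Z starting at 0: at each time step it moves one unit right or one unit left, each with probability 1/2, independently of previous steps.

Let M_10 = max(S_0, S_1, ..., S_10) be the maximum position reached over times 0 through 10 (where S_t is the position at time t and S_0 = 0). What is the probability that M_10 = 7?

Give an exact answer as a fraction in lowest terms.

Answer: 5/512

Derivation:
Let M_10 = max(S_0,...,S_10). Use the reflection principle: for j ≥ 1, #{paths with M_10 ≥ j} = #{S_10 ≥ j} + #{S_10 ≥ j+1}.
By reflection, #{M_10 ≥ 7} = #{S_10 ≥ 7} + #{S_10 ≥ 8} = 11 + 11 = 22.
#{M_10 ≥ 8} = #{S_10 ≥ 8} + #{S_10 ≥ 9} = 11 + 1 = 12.
#{M_10 = 7} = 22 - 12 = 10.
P(M_10 = 7) = 10/1024 = 5/512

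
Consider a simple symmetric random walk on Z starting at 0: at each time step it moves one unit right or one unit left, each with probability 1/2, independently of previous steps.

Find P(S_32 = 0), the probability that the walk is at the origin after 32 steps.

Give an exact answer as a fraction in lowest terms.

Answer: 300540195/2147483648

Derivation:
To return to 0 after 32 steps: need exactly 16 steps of +1 and 16 of -1.
Favorable paths: C(32,16) = 601080390
Total paths: 2^32 = 4294967296
P = 601080390/4294967296 = 300540195/2147483648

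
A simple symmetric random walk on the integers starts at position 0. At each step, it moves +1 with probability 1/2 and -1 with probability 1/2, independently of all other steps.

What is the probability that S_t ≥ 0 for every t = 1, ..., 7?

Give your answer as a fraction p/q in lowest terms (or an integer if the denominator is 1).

Answer: 35/128

Derivation:
Let f(t,s) = #length-t paths at position s with S_1..S_t all ≥ 0.
f(t,s) = f(t-1,s-1) + f(t-1,s+1) for s ≥ 0; f(t,s) = 0 for s < 0.
t=0: f(0,0)=1
t=1: f(1,1)=1
t=2: f(2,0)=1 f(2,2)=1
t=3: f(3,1)=2 f(3,3)=1
t=4: f(4,0)=2 f(4,2)=3 f(4,4)=1
t=5: f(5,1)=5 f(5,3)=4 f(5,5)=1
t=6: f(6,0)=5 f(6,2)=9 f(6,4)=5 f(6,6)=1
t=7: f(7,1)=14 f(7,3)=14 f(7,5)=6 f(7,7)=1
Σ_s f(7,s) = 35
P = 35/128 = 35/128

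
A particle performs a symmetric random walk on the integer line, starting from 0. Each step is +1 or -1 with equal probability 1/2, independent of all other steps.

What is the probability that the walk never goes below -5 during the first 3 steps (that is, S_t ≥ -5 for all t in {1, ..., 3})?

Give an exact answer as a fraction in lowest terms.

Answer: 1

Derivation:
Let f(t,s) = #length-t paths at position s with S_1..S_t all ≥ -5.
f(t,s) = f(t-1,s-1) + f(t-1,s+1) for s ≥ -5; f(t,s) = 0 for s < -5.
t=0: f(0,0)=1
t=1: f(1,-1)=1 f(1,1)=1
t=2: f(2,-2)=1 f(2,0)=2 f(2,2)=1
t=3: f(3,-3)=1 f(3,-1)=3 f(3,1)=3 f(3,3)=1
Σ_s f(3,s) = 8
P = 8/8 = 1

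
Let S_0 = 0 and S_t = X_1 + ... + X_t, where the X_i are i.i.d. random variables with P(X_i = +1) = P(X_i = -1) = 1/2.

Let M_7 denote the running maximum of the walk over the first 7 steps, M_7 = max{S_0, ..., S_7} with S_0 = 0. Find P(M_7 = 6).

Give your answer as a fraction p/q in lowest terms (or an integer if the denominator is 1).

Let M_7 = max(S_0,...,S_7). Use the reflection principle: for j ≥ 1, #{paths with M_7 ≥ j} = #{S_7 ≥ j} + #{S_7 ≥ j+1}.
By reflection, #{M_7 ≥ 6} = #{S_7 ≥ 6} + #{S_7 ≥ 7} = 1 + 1 = 2.
#{M_7 ≥ 7} = #{S_7 ≥ 7} + #{S_7 ≥ 8} = 1 + 0 = 1.
#{M_7 = 6} = 2 - 1 = 1.
P(M_7 = 6) = 1/128 = 1/128

Answer: 1/128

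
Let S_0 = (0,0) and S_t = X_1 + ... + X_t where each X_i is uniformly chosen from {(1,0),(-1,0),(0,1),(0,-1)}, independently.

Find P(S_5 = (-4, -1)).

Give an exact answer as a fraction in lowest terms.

Answer: 5/1024

Derivation:
Let h be the number of horizontal steps (so 5-h are vertical). To end at (-4,-1) need (h-4)/2 right-steps and ((5-h)-1)/2 up-steps.
Sum over h with 4 ≤ h ≤ 4, h ≡ 0 (mod 2), 5-h ≡ 1 (mod 2):
h=4: C(5,4)·C(4,0)·C(1,0) = 5·1·1 = 5
Total favorable: 5
Total paths: 4^5 = 1024
P = 5/1024 = 5/1024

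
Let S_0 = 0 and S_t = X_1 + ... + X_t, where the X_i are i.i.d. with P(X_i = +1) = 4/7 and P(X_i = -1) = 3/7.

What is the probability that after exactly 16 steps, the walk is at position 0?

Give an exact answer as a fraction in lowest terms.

Answer: 5533864427520/33232930569601

Derivation:
To be at 0 after 16 steps: need exactly 8 steps of +1 and 8 of -1.
Number of such sequences: C(16,8) = 12870
Each has probability (4/7)^8 · (3/7)^8 = 429981696/33232930569601
P = 12870 · 429981696/33232930569601 = 5533864427520/33232930569601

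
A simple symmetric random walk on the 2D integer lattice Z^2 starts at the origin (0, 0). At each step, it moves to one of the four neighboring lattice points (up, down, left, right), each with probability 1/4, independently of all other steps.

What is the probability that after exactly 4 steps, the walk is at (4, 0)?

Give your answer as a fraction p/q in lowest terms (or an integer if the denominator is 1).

Answer: 1/256

Derivation:
Let h be the number of horizontal steps (so 4-h are vertical). To end at (4,0) need (h+4)/2 right-steps and ((4-h)+0)/2 up-steps.
Sum over h with 4 ≤ h ≤ 4, h ≡ 0 (mod 2), 4-h ≡ 0 (mod 2):
h=4: C(4,4)·C(4,4)·C(0,0) = 1·1·1 = 1
Total favorable: 1
Total paths: 4^4 = 256
P = 1/256 = 1/256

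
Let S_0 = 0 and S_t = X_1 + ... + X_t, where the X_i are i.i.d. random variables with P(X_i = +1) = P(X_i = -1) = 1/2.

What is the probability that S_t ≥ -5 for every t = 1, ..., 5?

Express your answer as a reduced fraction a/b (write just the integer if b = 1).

Answer: 1

Derivation:
Let f(t,s) = #length-t paths at position s with S_1..S_t all ≥ -5.
f(t,s) = f(t-1,s-1) + f(t-1,s+1) for s ≥ -5; f(t,s) = 0 for s < -5.
t=0: f(0,0)=1
t=1: f(1,-1)=1 f(1,1)=1
t=2: f(2,-2)=1 f(2,0)=2 f(2,2)=1
t=3: f(3,-3)=1 f(3,-1)=3 f(3,1)=3 f(3,3)=1
t=4: f(4,-4)=1 f(4,-2)=4 f(4,0)=6 f(4,2)=4 f(4,4)=1
t=5: f(5,-5)=1 f(5,-3)=5 f(5,-1)=10 f(5,1)=10 f(5,3)=5 f(5,5)=1
Σ_s f(5,s) = 32
P = 32/32 = 1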